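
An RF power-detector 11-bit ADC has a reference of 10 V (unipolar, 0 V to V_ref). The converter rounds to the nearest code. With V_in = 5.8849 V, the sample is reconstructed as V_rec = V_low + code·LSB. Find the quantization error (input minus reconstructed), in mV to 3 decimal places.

One LSB is 10 V / 2048 = 4.883 mV.
Scaled input = 1205.2275 LSBs, so code = 1205.
Code 1205 maps back to 0 + 1205×0.00488281 V = 5.8837891 V.
V_in − V_rec = 0.00111094 V = 1.111 mV.

1.111 mV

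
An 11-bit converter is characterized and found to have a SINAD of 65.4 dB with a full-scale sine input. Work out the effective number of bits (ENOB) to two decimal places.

10.57 bits

ENOB = (SINAD − 1.76) / 6.02 = (65.4 − 1.76)/6.02 = 10.571.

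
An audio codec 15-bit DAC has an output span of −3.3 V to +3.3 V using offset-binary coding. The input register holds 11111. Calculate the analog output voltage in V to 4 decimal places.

LSB = 6.6 V / 2^15 = 201.42 µV.
V_out = (−3.3) + 11111 × 0.000201416 V = -1.06207 V.

-1.0621 V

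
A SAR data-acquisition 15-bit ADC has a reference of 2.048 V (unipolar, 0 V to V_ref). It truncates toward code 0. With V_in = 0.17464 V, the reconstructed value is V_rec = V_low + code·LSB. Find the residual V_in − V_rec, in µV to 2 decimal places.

One LSB is 2.048 V / 32768 = 62.50 µV.
(0.17464 − 0)/6.25e-05 = 2794.2400; ⌊·⌋ gives code 2794.
Code 2794 maps back to 0 + 2794×6.25e-05 V = 0.174625 V.
Error = 0.17464 − 0.174625 = 1.5e-05 V = 15.00 µV.

15.00 µV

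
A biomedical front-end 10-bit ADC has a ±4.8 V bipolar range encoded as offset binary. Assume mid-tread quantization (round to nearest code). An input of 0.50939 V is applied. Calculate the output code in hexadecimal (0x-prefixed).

code 0x236 (decimal 566)

Full-scale span = 9.6 V; LSB = 9.6/2^10 = 9.375 mV.
(0.50939 − (−4.8)) / 0.009375 = 566.335 LSBs.
So the output code is 566.
In hexadecimal (0x-prefixed): 0x236.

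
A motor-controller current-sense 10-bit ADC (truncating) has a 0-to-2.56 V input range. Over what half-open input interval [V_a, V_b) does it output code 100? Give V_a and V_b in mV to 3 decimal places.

[250.000 mV, 252.500 mV)

LSB = 2.56/2^10 = 2.500 mV.
V_a = V_low + 100·LSB = 0.25 V; V_b = V_low + 101·LSB = 0.2525 V.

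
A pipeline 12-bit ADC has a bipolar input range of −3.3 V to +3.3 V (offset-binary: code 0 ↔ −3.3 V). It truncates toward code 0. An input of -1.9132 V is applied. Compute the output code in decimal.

code 860

Full-scale span = 6.6 V; LSB = 6.6/2^12 = 1.611 mV.
Input sits at 860.656 steps above V_low.
So the output code is 860.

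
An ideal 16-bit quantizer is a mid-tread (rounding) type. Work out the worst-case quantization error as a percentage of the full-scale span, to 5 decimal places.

Rounding → worst-case error = ½ LSB = V_FS/2^17, so 100/131072 = 0.000762939 % of full scale.

0.00076 %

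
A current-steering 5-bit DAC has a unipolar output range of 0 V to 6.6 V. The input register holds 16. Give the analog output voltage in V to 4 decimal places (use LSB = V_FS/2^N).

3.3000 V

LSB = 6.6 V / 2^5 = 206.250 mV.
V_out = 0 + 16 × 0.20625 V = 3.3 V.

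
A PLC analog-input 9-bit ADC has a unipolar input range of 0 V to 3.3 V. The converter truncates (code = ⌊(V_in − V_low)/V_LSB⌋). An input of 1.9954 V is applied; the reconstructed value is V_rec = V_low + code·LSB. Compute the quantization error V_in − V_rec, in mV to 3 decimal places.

LSB = 3.3/2^9 = 6.445 mV.
(1.9954 − 0)/0.00644531 = 309.5893; ⌊·⌋ gives code 309.
Reconstructed: 1.9916016 V.
Difference: 0.00379844 V → 3.798 mV.

3.798 mV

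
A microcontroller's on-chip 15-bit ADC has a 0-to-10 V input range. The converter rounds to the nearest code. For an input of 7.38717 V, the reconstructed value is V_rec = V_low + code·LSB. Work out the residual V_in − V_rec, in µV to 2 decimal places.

85.04 µV

Step size: 10 V ÷ 2^15 = 305.18 µV.
Scaled input = 24206.2787 LSBs, so code = 24206.
Reconstructed: 7.387085 V.
V_in − V_rec = 8.50391e-05 V = 85.04 µV.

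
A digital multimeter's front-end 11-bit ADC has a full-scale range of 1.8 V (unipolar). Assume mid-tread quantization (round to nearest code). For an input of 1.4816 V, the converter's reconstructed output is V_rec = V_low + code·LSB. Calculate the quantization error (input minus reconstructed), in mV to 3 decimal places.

Step size: 1.8 V ÷ 2^11 = 0.879 mV.
Scaled input = 1685.7316 LSBs, so code = 1686.
Reconstructed: 1.4818359 V.
Error = 1.4816 − 1.4818359 = -0.000235938 V = -0.236 mV.

-0.236 mV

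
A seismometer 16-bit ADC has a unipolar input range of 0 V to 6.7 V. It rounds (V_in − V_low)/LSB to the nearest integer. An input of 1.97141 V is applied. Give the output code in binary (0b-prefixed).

code 0b100101101010011 (decimal 19283)

LSB = 6.7 V / 65536 = 102.23 µV.
(1.97141 − 0) / 0.000102234 = 19283.332 LSBs.
round(19283.332) = 19283.
In binary (0b-prefixed): 0b100101101010011.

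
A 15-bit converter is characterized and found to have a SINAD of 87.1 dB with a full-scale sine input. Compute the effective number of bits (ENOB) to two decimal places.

14.18 bits

ENOB = (SINAD − 1.76) / 6.02 = (87.1 − 1.76)/6.02 = 14.176.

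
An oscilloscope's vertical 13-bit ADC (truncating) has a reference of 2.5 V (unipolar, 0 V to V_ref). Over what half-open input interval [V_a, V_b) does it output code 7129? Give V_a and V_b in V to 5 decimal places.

[2.17560 V, 2.17590 V)

LSB = 2.5/2^13 = 305.18 µV.
V_a = V_low + 7129·LSB = 2.1756 V; V_b = V_low + 7130·LSB = 2.1759 V.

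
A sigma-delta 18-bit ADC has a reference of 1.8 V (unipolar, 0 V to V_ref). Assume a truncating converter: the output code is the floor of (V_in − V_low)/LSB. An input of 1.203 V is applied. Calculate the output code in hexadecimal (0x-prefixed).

code 0x2AC5F (decimal 175199)

LSB = 1.8 V / 262144 = 6.87 µV.
Input sits at 175199.573 steps above V_low.
⌊·⌋(175199.573) = 175199.
In hexadecimal (0x-prefixed): 0x2AC5F.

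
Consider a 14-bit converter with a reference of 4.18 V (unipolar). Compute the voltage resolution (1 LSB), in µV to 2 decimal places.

Full-scale span = 4.18 V.
LSB = 4.18 / 2^14 = 4.18 / 16384 = 0.000255127 V = 255.13 µV.

255.13 µV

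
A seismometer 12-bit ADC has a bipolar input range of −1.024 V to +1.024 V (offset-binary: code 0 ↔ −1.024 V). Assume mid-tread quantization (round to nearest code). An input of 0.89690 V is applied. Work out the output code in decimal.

code 3842

LSB = 2.048 V / 4096 = 0.500 mV.
Input sits at 3841.800 steps above V_low.
round(3841.800) = 3842.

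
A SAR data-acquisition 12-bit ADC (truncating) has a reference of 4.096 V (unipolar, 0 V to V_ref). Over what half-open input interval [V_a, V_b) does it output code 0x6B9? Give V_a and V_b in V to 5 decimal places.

[1.72100 V, 1.72200 V)

LSB = 4.096/2^12 = 1.000 mV.
Code 0x6B9 = 1721 decimal.
V_a = V_low + 1721·LSB = 1.721 V; V_b = V_low + 1722·LSB = 1.722 V.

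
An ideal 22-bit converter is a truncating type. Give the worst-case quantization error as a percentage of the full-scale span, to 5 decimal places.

0.00002 %

Truncating → worst-case error = 1 LSB = V_FS/2^22, so 100/4194304 = 2.38419e-05 % of full scale.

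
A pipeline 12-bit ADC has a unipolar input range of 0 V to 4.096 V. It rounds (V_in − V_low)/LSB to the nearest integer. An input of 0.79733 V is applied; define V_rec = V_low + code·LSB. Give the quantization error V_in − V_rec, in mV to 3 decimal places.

Step size: 4.096 V ÷ 2^12 = 1.000 mV.
(0.79733 − 0)/0.001 = 797.3300; round gives code 797.
Code 797 maps back to 0 + 797×0.001 V = 0.797 V.
Error = 0.79733 − 0.797 = 0.00033 V = 0.330 mV.

0.330 mV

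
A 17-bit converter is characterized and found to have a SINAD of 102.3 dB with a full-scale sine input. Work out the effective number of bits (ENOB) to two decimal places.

ENOB = (SINAD − 1.76) / 6.02 = (102.3 − 1.76)/6.02 = 16.701.

16.70 bits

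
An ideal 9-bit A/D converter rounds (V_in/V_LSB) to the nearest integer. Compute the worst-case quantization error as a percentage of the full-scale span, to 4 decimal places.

Rounding → worst-case error = ½ LSB = V_FS/2^10, so 100/1024 = 0.0976562 % of full scale.

0.0977 %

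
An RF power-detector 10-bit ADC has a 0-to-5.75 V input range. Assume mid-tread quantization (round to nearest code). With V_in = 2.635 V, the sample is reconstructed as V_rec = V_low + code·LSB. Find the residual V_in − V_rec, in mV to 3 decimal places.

One LSB is 5.75 V / 1024 = 5.615 mV.
(V_in − V_low)/LSB = (2.635 − 0)/0.00561523 = 469.2591 → code 469 (round).
V_rec = 0 + 469·0.00561523 = 2.6335449 V.
Difference: 0.00145508 V → 1.455 mV.

1.455 mV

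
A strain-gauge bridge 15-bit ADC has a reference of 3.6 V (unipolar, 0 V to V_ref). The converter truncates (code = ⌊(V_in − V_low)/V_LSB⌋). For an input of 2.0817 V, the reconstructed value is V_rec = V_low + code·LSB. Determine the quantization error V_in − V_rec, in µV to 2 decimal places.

LSB = 3.6/2^15 = 109.86 µV.
(V_in − V_low)/LSB = (2.0817 − 0)/0.000109863 = 18948.0960 → code 18948 (floor).
Code 18948 maps back to 0 + 18948×0.000109863 V = 2.0816895 V.
Error = 2.0817 − 2.0816895 = 1.05469e-05 V = 10.55 µV.

10.55 µV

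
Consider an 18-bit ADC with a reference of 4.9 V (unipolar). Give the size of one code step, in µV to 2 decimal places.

Full-scale span = 4.9 V.
LSB = 4.9 / 2^18 = 4.9 / 262144 = 1.8692e-05 V = 18.69 µV.

18.69 µV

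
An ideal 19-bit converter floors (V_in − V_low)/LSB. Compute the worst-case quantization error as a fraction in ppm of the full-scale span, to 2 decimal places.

Truncating → worst-case error = 1 LSB = V_FS/2^19, so 1e+06/524288 = 1.90735 ppm of full scale.

1.91 ppm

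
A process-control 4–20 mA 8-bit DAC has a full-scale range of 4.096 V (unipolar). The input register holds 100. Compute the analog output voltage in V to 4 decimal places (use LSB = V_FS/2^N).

LSB = 4.096 V / 2^8 = 16.000 mV.
V_out = 0 + 100 × 0.016 V = 1.6 V.

1.6000 V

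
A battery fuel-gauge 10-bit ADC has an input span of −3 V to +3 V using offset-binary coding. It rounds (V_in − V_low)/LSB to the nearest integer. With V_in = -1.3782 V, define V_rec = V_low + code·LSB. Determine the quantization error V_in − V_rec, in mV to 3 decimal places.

Step size: 6 V ÷ 2^10 = 5.859 mV.
Scaled input = 276.7872 LSBs, so code = 277.
V_rec = (−3) + 277·0.00585938 = -1.3769531 V.
Error = -1.3782 − (−1.3769531) = -0.00124687 V = -1.247 mV.

-1.247 mV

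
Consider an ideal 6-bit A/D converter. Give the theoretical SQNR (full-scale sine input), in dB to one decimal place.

37.9 dB

SNR ≈ 6.02·N + 1.76 dB = 6.02·6 + 1.76 = 37.88 dB.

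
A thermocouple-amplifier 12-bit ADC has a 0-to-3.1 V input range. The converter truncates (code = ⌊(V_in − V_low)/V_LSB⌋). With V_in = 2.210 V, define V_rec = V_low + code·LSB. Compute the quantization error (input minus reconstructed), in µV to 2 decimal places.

LSB = 3.1/2^12 = 0.757 mV.
(2.210 − 0)/0.000756836 = 2920.0516; ⌊·⌋ gives code 2920.
Reconstructed: 2.2099609 V.
Difference: 3.90625e-05 V → 39.06 µV.

39.06 µV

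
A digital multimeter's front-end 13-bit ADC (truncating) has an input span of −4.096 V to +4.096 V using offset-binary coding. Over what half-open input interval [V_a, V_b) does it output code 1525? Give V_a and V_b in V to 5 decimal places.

LSB = 8.192/2^13 = 1.000 mV.
V_a = V_low + 1525·LSB = -2.571 V; V_b = V_low + 1526·LSB = -2.57 V.

[-2.57100 V, -2.57000 V)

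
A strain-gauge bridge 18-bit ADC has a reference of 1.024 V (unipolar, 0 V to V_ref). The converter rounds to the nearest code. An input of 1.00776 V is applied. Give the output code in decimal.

code 257987

LSB = 1.024 V / 262144 = 3.91 µV.
Input sits at 257986.560 steps above V_low.
Round → code 257987.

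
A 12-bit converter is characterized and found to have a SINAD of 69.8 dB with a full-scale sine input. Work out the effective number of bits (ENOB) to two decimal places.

11.30 bits

ENOB = (SINAD − 1.76) / 6.02 = (69.8 − 1.76)/6.02 = 11.302.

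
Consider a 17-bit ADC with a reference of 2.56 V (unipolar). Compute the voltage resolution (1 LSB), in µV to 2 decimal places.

Full-scale span = 2.56 V.
LSB = 2.56 / 2^17 = 2.56 / 131072 = 1.95313e-05 V = 19.53 µV.

19.53 µV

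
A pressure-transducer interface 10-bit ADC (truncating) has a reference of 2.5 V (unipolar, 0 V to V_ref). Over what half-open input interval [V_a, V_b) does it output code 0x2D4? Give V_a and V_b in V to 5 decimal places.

LSB = 2.5/2^10 = 2.441 mV.
Code 0x2D4 = 724 decimal.
V_a = V_low + 724·LSB = 1.76758 V; V_b = V_low + 725·LSB = 1.77002 V.

[1.76758 V, 1.77002 V)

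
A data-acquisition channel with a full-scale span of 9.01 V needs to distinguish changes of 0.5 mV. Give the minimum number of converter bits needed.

Number of steps required ≥ 9.01 V / 0.5 mV = 18020.00.
Need 2^N ≥ 18020.00; 2^14 = 16384, 2^15 = 32768.
Minimum N = 15.

15 bits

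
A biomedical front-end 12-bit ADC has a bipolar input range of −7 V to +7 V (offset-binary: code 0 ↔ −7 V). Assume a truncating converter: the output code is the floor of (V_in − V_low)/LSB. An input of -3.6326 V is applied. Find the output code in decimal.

Full-scale span = 14 V; LSB = 14/2^12 = 3.418 mV.
(V_in − V_low)/LSB = (-3.6326 − (−7)) / 0.00341797 = 985.205.
Floor → code 985.

code 985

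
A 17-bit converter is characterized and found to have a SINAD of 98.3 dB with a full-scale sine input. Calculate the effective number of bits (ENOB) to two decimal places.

16.04 bits

ENOB = (SINAD − 1.76) / 6.02 = (98.3 − 1.76)/6.02 = 16.037.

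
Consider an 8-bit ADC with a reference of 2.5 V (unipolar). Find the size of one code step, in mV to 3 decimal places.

Full-scale span = 2.5 V.
LSB = 2.5 / 2^8 = 2.5 / 256 = 0.00976562 V = 9.766 mV.

9.766 mV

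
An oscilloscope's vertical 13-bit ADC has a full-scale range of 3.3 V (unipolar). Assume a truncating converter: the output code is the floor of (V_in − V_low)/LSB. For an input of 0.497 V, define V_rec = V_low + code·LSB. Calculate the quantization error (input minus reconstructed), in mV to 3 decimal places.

0.308 mV

One LSB is 3.3 V / 8192 = 402.83 µV.
(0.497 − 0)/0.000402832 = 1233.7648; ⌊·⌋ gives code 1233.
Code 1233 maps back to 0 + 1233×0.000402832 V = 0.49669189 V.
Difference: 0.000308105 V → 0.308 mV.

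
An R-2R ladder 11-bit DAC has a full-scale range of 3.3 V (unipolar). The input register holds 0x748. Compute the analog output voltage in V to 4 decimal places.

LSB = 3.3 V / 2^11 = 1.611 mV.
Code 0x748 = 1864 decimal.
V_out = 0 + 1864 × 0.00161133 V = 3.00352 V.

3.0035 V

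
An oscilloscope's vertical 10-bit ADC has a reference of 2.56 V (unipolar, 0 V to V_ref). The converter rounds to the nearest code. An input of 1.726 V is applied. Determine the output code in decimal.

Full-scale span = 2.56 V; LSB = 2.56/2^10 = 2.500 mV.
(V_in − V_low)/LSB = (1.726 − 0) / 0.0025 = 690.400.
round(690.400) = 690.

code 690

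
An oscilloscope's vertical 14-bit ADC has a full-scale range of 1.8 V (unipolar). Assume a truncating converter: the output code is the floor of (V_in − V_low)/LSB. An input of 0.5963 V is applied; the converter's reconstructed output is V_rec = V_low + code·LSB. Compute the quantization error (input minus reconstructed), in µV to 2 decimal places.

71.97 µV

Step size: 1.8 V ÷ 2^14 = 109.86 µV.
Scaled input = 5427.6551 LSBs, so code = 5427.
V_rec = 0 + 5427·0.000109863 = 0.59622803 V.
Error = 0.5963 − 0.59622803 = 7.19727e-05 V = 71.97 µV.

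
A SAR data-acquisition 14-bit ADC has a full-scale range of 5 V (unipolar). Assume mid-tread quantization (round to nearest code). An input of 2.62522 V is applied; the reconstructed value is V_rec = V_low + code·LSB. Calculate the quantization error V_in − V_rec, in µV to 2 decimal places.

97.93 µV

One LSB is 5 V / 16384 = 305.18 µV.
(V_in − V_low)/LSB = (2.62522 − 0)/0.000305176 = 8602.3209 → code 8602 (round).
Reconstructed: 2.6251221 V.
V_in − V_rec = 9.79297e-05 V = 97.93 µV.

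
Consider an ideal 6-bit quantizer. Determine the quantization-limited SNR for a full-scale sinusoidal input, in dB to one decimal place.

37.9 dB

SNR ≈ 6.02·N + 1.76 dB = 6.02·6 + 1.76 = 37.88 dB.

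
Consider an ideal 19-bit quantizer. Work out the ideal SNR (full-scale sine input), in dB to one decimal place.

116.1 dB

SNR ≈ 6.02·N + 1.76 dB = 6.02·19 + 1.76 = 116.14 dB.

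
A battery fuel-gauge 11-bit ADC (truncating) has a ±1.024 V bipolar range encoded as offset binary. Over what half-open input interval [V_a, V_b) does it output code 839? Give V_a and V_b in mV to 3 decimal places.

LSB = 2.048/2^11 = 1.000 mV.
V_a = V_low + 839·LSB = -0.185 V; V_b = V_low + 840·LSB = -0.184 V.

[-185.000 mV, -184.000 mV)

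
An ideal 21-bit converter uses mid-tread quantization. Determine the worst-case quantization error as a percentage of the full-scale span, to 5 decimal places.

0.00002 %

Rounding → worst-case error = ½ LSB = V_FS/2^22, so 100/4194304 = 2.38419e-05 % of full scale.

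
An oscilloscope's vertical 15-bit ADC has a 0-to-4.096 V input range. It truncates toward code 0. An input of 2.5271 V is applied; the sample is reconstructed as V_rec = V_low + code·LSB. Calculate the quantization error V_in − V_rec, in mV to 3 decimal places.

0.100 mV

One LSB is 4.096 V / 32768 = 125.00 µV.
(V_in − V_low)/LSB = (2.5271 − 0)/0.000125 = 20216.8000 → code 20216 (floor).
V_rec = 0 + 20216·0.000125 = 2.527 V.
Error = 2.5271 − 2.527 = 0.0001 V = 0.100 mV.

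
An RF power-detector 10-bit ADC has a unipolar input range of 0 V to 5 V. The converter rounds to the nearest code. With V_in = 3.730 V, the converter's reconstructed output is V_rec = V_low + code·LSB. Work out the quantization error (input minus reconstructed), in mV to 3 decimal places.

-0.469 mV

One LSB is 5 V / 1024 = 4.883 mV.
(V_in − V_low)/LSB = (3.730 − 0)/0.00488281 = 763.9040 → code 764 (round).
Code 764 maps back to 0 + 764×0.00488281 V = 3.7304688 V.
Error = 3.730 − 3.7304688 = -0.00046875 V = -0.469 mV.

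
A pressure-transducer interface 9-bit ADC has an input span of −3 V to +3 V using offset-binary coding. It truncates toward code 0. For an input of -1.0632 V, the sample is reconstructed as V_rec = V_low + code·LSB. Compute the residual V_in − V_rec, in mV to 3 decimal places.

LSB = 6/2^9 = 11.719 mV.
(-1.0632 − (−3))/0.0117188 = 165.2736; ⌊·⌋ gives code 165.
Code 165 maps back to (−3) + 165×0.0117188 V = -1.0664062 V.
V_in − V_rec = 0.00320625 V = 3.206 mV.

3.206 mV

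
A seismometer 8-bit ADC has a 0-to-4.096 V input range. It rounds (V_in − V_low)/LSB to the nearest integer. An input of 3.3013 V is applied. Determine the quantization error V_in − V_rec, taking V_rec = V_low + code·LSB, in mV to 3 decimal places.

Step size: 4.096 V ÷ 2^8 = 16.000 mV.
(3.3013 − 0)/0.016 = 206.3313; round gives code 206.
Code 206 maps back to 0 + 206×0.016 V = 3.296 V.
V_in − V_rec = 0.0053 V = 5.300 mV.

5.300 mV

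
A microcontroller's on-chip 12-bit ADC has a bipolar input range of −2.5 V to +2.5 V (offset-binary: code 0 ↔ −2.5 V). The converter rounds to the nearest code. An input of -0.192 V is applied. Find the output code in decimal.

code 1891

Full-scale span = 5 V; LSB = 5/2^12 = 1.221 mV.
(V_in − V_low)/LSB = (-0.192 − (−2.5)) / 0.0012207 = 1890.714.
Round → code 1891.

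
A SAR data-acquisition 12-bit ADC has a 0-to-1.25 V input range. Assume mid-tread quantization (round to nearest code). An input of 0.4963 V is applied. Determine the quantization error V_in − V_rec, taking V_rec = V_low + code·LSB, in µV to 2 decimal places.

84.18 µV

One LSB is 1.25 V / 4096 = 305.18 µV.
(0.4963 − 0)/0.000305176 = 1626.2758; round gives code 1626.
Reconstructed: 0.49621582 V.
Error = 0.4963 − 0.49621582 = 8.41797e-05 V = 84.18 µV.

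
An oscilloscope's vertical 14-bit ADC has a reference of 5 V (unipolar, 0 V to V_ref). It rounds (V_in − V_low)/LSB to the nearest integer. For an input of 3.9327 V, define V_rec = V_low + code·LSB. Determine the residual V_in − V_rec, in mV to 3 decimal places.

-0.100 mV

Step size: 5 V ÷ 2^14 = 305.18 µV.
(V_in − V_low)/LSB = (3.9327 − 0)/0.000305176 = 12886.6714 → code 12887 (round).
Reconstructed: 3.9328003 V.
Error = 3.9327 − 3.9328003 = -0.000100293 V = -0.100 mV.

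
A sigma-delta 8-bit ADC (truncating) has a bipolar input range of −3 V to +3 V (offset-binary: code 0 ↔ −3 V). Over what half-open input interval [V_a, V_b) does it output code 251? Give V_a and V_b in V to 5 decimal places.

[2.88281 V, 2.90625 V)

LSB = 6/2^8 = 23.438 mV.
V_a = V_low + 251·LSB = 2.88281 V; V_b = V_low + 252·LSB = 2.90625 V.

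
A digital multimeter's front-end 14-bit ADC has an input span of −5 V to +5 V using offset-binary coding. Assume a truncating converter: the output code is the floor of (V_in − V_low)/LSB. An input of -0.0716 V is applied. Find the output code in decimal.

LSB = 10 V / 16384 = 0.610 mV.
(V_in − V_low)/LSB = (-0.0716 − (−5)) / 0.000610352 = 8074.691.
So the output code is 8074.

code 8074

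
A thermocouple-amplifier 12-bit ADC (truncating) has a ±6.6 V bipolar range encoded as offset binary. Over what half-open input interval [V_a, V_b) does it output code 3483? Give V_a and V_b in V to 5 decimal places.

[4.62451 V, 4.62773 V)

LSB = 13.2/2^12 = 3.223 mV.
V_a = V_low + 3483·LSB = 4.62451 V; V_b = V_low + 3484·LSB = 4.62773 V.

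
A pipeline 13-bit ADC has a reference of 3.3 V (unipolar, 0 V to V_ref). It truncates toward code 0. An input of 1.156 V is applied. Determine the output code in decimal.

With 8192 levels over 3.3 V, one step is 402.83 µV.
(V_in − V_low)/LSB = (1.156 − 0) / 0.000402832 = 2869.682.
⌊·⌋(2869.682) = 2869.

code 2869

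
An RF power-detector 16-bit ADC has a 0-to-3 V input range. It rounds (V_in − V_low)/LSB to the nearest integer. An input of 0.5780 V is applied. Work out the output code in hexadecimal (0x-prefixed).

With 65536 levels over 3 V, one step is 45.78 µV.
Input sits at 12626.603 steps above V_low.
round(12626.603) = 12627.
In hexadecimal (0x-prefixed): 0x3153.

code 0x3153 (decimal 12627)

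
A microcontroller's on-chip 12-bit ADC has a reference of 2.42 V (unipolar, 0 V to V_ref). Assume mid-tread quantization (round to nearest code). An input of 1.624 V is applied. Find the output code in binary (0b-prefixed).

code 0b101010111101 (decimal 2749)

Full-scale span = 2.42 V; LSB = 2.42/2^12 = 0.591 mV.
(1.624 − 0) / 0.00059082 = 2748.721 LSBs.
So the output code is 2749.
In binary (0b-prefixed): 0b101010111101.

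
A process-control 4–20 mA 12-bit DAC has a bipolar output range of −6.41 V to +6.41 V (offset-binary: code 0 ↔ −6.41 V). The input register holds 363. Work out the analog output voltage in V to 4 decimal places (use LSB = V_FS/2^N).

LSB = 12.82 V / 2^12 = 3.130 mV.
V_out = (−6.41) + 363 × 0.00312988 V = -5.27385 V.

-5.2739 V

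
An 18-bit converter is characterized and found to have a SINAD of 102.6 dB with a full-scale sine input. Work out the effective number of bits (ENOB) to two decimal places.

16.75 bits

ENOB = (SINAD − 1.76) / 6.02 = (102.6 − 1.76)/6.02 = 16.751.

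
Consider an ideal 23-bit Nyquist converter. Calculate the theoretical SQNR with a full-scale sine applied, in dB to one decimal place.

140.2 dB

SNR ≈ 6.02·N + 1.76 dB = 6.02·23 + 1.76 = 140.22 dB.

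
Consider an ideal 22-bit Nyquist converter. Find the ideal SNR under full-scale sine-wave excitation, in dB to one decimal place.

SNR ≈ 6.02·N + 1.76 dB = 6.02·22 + 1.76 = 134.20 dB.

134.2 dB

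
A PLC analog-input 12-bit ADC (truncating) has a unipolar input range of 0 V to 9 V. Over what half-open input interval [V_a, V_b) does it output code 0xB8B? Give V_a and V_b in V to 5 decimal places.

LSB = 9/2^12 = 2.197 mV.
Code 0xB8B = 2955 decimal.
V_a = V_low + 2955·LSB = 6.49292 V; V_b = V_low + 2956·LSB = 6.49512 V.

[6.49292 V, 6.49512 V)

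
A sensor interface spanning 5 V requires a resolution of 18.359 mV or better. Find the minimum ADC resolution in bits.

9 bits

Number of steps required ≥ 5 V / 18.359 mV = 272.35.
Need 2^N ≥ 272.35; 2^8 = 256, 2^9 = 512.
Minimum N = 9.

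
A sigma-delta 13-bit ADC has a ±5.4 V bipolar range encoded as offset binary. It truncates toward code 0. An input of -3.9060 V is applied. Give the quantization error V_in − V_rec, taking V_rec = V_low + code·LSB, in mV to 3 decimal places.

One LSB is 10.8 V / 8192 = 1.318 mV.
(-3.9060 − (−5.4))/0.00131836 = 1133.2267; ⌊·⌋ gives code 1133.
V_rec = (−5.4) + 1133·0.00131836 = -3.9062988 V.
Difference: 0.000298828 V → 0.299 mV.

0.299 mV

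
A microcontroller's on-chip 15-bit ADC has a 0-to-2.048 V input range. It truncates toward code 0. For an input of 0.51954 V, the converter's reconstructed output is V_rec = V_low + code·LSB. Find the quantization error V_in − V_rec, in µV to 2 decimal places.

LSB = 2.048/2^15 = 62.50 µV.
(V_in − V_low)/LSB = (0.51954 − 0)/6.25e-05 = 8312.6400 → code 8312 (floor).
Code 8312 maps back to 0 + 8312×6.25e-05 V = 0.5195 V.
V_in − V_rec = 4e-05 V = 40.00 µV.

40.00 µV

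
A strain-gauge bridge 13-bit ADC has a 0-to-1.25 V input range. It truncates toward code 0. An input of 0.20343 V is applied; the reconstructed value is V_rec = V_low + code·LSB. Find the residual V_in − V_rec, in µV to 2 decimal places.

Step size: 1.25 V ÷ 2^13 = 152.59 µV.
(V_in − V_low)/LSB = (0.20343 − 0)/0.000152588 = 1333.1988 → code 1333 (floor).
Reconstructed: 0.20339966 V.
Difference: 3.03418e-05 V → 30.34 µV.

30.34 µV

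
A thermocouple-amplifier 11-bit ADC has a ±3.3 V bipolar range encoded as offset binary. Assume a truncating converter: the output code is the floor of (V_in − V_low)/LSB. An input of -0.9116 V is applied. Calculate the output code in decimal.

code 741

With 2048 levels over 6.6 V, one step is 3.223 mV.
Input sits at 741.128 steps above V_low.
Floor → code 741.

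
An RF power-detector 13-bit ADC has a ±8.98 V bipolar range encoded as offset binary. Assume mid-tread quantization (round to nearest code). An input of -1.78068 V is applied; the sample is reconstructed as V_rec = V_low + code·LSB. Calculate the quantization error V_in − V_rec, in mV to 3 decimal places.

-0.465 mV

LSB = 17.96/2^13 = 2.192 mV.
(V_in − V_low)/LSB = (-1.78068 − (−8.98))/0.00219238 = 3283.7878 → code 3284 (round).
Code 3284 maps back to (−8.98) + 3284×0.00219238 V = -1.7802148 V.
Error = -1.78068 − (−1.7802148) = -0.000465156 V = -0.465 mV.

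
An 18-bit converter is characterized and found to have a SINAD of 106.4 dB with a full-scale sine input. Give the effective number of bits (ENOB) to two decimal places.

ENOB = (SINAD − 1.76) / 6.02 = (106.4 − 1.76)/6.02 = 17.382.

17.38 bits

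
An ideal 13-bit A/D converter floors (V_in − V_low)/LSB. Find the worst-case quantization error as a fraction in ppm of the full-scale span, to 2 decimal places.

122.07 ppm

Truncating → worst-case error = 1 LSB = V_FS/2^13, so 1e+06/8192 = 122.07 ppm of full scale.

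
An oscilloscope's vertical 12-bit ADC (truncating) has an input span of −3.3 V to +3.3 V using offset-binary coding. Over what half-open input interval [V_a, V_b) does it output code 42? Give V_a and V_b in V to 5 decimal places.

LSB = 6.6/2^12 = 1.611 mV.
V_a = V_low + 42·LSB = -3.23232 V; V_b = V_low + 43·LSB = -3.23071 V.

[-3.23232 V, -3.23071 V)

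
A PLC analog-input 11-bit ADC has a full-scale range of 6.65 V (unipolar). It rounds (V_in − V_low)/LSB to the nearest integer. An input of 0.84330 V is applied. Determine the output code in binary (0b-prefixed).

code 0b100000100 (decimal 260)

With 2048 levels over 6.65 V, one step is 3.247 mV.
Input sits at 259.711 steps above V_low.
Round → code 260.
In binary (0b-prefixed): 0b100000100.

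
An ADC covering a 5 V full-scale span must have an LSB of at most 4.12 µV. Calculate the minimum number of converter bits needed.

Number of steps required ≥ 5 V / 4.12 µV = 1213592.23.
Need 2^N ≥ 1213592.23; 2^20 = 1048576, 2^21 = 2097152.
Minimum N = 21.

21 bits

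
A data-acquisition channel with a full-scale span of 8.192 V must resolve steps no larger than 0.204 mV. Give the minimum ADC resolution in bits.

16 bits

Number of steps required ≥ 8.192 V / 0.204 mV = 40156.86.
Need 2^N ≥ 40156.86; 2^15 = 32768, 2^16 = 65536.
Minimum N = 16.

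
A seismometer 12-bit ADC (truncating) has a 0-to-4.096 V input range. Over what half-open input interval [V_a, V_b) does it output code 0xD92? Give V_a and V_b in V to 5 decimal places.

[3.47400 V, 3.47500 V)

LSB = 4.096/2^12 = 1.000 mV.
Code 0xD92 = 3474 decimal.
V_a = V_low + 3474·LSB = 3.474 V; V_b = V_low + 3475·LSB = 3.475 V.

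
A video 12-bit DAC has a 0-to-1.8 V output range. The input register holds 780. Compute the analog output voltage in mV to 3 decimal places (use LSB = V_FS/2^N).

342.773 mV

LSB = 1.8 V / 2^12 = 439.45 µV.
V_out = 0 + 780 × 0.000439453 V = 0.342773 V.
= 342.773 mV.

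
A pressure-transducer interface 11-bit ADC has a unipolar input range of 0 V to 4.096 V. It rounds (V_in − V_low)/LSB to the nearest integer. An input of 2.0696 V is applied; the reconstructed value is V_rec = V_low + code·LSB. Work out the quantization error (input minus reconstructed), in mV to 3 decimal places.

Step size: 4.096 V ÷ 2^11 = 2.000 mV.
(V_in − V_low)/LSB = (2.0696 − 0)/0.002 = 1034.8000 → code 1035 (round).
Reconstructed: 2.07 V.
Difference: -0.0004 V → -0.400 mV.

-0.400 mV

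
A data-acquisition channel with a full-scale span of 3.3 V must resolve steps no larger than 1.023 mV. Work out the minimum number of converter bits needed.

12 bits

Number of steps required ≥ 3.3 V / 1.023 mV = 3225.81.
Need 2^N ≥ 3225.81; 2^11 = 2048, 2^12 = 4096.
Minimum N = 12.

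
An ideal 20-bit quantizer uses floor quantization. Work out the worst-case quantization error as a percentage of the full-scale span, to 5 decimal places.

Truncating → worst-case error = 1 LSB = V_FS/2^20, so 100/1048576 = 9.53674e-05 % of full scale.

0.00010 %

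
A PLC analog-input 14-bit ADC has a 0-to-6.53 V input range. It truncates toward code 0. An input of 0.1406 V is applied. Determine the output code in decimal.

code 352

With 16384 levels over 6.53 V, one step is 398.56 µV.
Input sits at 352.770 steps above V_low.
So the output code is 352.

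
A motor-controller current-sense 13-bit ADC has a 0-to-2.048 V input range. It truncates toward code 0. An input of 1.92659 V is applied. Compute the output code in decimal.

code 7706

LSB = 2.048 V / 8192 = 250.00 µV.
(1.92659 − 0) / 0.00025 = 7706.360 LSBs.
So the output code is 7706.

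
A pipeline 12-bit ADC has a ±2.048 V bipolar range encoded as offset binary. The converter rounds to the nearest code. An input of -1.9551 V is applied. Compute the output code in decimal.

code 93

LSB = 4.096 V / 4096 = 1.000 mV.
Input sits at 92.900 steps above V_low.
So the output code is 93.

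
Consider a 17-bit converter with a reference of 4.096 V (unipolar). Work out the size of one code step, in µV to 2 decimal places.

31.25 µV

Full-scale span = 4.096 V.
LSB = 4.096 / 2^17 = 4.096 / 131072 = 3.125e-05 V = 31.25 µV.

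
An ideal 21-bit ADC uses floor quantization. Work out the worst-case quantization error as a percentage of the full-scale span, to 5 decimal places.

0.00005 %

Truncating → worst-case error = 1 LSB = V_FS/2^21, so 100/2097152 = 4.76837e-05 % of full scale.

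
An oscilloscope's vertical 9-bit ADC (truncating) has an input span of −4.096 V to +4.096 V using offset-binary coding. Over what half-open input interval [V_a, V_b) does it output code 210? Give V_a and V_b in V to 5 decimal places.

[-0.73600 V, -0.72000 V)

LSB = 8.192/2^9 = 16.000 mV.
V_a = V_low + 210·LSB = -0.736 V; V_b = V_low + 211·LSB = -0.72 V.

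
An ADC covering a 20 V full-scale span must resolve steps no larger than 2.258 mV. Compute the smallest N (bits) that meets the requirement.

14 bits

Number of steps required ≥ 20 V / 2.258 mV = 8857.40.
Need 2^N ≥ 8857.40; 2^13 = 8192, 2^14 = 16384.
Minimum N = 14.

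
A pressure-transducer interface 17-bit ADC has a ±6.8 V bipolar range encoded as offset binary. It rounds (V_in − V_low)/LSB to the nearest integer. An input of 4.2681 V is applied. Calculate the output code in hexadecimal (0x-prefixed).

code 0x1A0AE (decimal 106670)

LSB = 13.6 V / 131072 = 103.76 µV.
Input sits at 106670.441 steps above V_low.
round(106670.441) = 106670.
In hexadecimal (0x-prefixed): 0x1A0AE.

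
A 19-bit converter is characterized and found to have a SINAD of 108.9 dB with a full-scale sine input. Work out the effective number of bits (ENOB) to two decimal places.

17.80 bits

ENOB = (SINAD − 1.76) / 6.02 = (108.9 − 1.76)/6.02 = 17.797.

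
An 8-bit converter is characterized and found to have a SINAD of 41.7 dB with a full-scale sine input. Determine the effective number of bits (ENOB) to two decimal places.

6.63 bits

ENOB = (SINAD − 1.76) / 6.02 = (41.7 − 1.76)/6.02 = 6.635.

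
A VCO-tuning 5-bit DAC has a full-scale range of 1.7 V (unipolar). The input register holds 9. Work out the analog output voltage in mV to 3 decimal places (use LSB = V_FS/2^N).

478.125 mV

LSB = 1.7 V / 2^5 = 53.125 mV.
V_out = 0 + 9 × 0.053125 V = 0.478125 V.
= 478.125 mV.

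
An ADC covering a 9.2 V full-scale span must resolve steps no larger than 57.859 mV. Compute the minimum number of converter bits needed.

Number of steps required ≥ 9.2 V / 57.859 mV = 159.01.
Need 2^N ≥ 159.01; 2^7 = 128, 2^8 = 256.
Minimum N = 8.

8 bits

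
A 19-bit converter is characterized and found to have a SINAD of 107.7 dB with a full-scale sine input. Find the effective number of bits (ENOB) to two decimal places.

17.60 bits

ENOB = (SINAD − 1.76) / 6.02 = (107.7 − 1.76)/6.02 = 17.598.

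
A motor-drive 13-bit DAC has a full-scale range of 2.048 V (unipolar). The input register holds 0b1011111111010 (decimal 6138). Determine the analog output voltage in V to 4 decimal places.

LSB = 2.048 V / 2^13 = 250.00 µV.
Code 0b1011111111010 = 6138 decimal.
V_out = 0 + 6138 × 0.00025 V = 1.5345 V.

1.5345 V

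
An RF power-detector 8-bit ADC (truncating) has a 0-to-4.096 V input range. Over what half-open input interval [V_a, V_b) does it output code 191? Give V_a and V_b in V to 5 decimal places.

[3.05600 V, 3.07200 V)

LSB = 4.096/2^8 = 16.000 mV.
V_a = V_low + 191·LSB = 3.056 V; V_b = V_low + 192·LSB = 3.072 V.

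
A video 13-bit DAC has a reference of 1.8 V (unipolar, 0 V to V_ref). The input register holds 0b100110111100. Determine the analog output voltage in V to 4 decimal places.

LSB = 1.8 V / 2^13 = 219.73 µV.
Code 0b100110111100 = 2492 decimal.
V_out = 0 + 2492 × 0.000219727 V = 0.547559 V.

0.5476 V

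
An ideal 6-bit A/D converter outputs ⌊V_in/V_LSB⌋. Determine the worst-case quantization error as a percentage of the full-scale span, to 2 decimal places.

1.56 %

Truncating → worst-case error = 1 LSB = V_FS/2^6, so 100/64 = 1.5625 % of full scale.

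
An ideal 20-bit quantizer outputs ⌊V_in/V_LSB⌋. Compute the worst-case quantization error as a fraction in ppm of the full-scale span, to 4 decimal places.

Truncating → worst-case error = 1 LSB = V_FS/2^20, so 1e+06/1048576 = 0.953674 ppm of full scale.

0.9537 ppm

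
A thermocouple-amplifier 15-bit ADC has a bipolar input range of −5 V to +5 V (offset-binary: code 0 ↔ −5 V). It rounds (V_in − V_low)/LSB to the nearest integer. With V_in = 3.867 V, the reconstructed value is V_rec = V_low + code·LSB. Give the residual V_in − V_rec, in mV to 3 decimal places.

0.118 mV

Step size: 10 V ÷ 2^15 = 305.18 µV.
Scaled input = 29055.3856 LSBs, so code = 29055.
V_rec = (−5) + 29055·0.000305176 = 3.8668823 V.
Error = 3.867 − 3.8668823 = 0.000117676 V = 0.118 mV.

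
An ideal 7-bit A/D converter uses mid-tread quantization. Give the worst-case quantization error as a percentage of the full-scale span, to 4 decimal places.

0.3906 %

Rounding → worst-case error = ½ LSB = V_FS/2^8, so 100/256 = 0.390625 % of full scale.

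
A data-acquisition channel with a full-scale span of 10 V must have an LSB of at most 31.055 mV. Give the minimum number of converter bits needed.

9 bits

Number of steps required ≥ 10 V / 31.055 mV = 322.01.
Need 2^N ≥ 322.01; 2^8 = 256, 2^9 = 512.
Minimum N = 9.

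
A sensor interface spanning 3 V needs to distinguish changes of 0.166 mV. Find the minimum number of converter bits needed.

15 bits

Number of steps required ≥ 3 V / 0.166 mV = 18072.29.
Need 2^N ≥ 18072.29; 2^14 = 16384, 2^15 = 32768.
Minimum N = 15.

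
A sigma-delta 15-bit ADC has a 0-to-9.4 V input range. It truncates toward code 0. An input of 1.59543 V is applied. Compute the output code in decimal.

Full-scale span = 9.4 V; LSB = 9.4/2^15 = 286.87 µV.
(1.59543 − 0) / 0.000286865 = 5561.601 LSBs.
⌊·⌋(5561.601) = 5561.

code 5561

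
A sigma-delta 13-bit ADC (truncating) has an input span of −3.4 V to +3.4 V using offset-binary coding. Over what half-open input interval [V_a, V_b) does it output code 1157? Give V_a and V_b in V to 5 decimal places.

LSB = 6.8/2^13 = 0.830 mV.
V_a = V_low + 1157·LSB = -2.4396 V; V_b = V_low + 1158·LSB = -2.43877 V.

[-2.43960 V, -2.43877 V)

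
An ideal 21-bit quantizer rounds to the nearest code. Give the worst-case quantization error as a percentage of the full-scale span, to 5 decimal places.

Rounding → worst-case error = ½ LSB = V_FS/2^22, so 100/4194304 = 2.38419e-05 % of full scale.

0.00002 %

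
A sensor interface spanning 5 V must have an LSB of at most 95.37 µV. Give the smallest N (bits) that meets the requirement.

Number of steps required ≥ 5 V / 95.37 µV = 52427.39.
Need 2^N ≥ 52427.39; 2^15 = 32768, 2^16 = 65536.
Minimum N = 16.

16 bits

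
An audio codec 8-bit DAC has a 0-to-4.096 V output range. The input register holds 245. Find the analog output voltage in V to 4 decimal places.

3.9200 V

LSB = 4.096 V / 2^8 = 16.000 mV.
V_out = 0 + 245 × 0.016 V = 3.92 V.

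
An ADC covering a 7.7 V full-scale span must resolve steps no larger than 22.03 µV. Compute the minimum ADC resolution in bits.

Number of steps required ≥ 7.7 V / 22.03 µV = 349523.38.
Need 2^N ≥ 349523.38; 2^18 = 262144, 2^19 = 524288.
Minimum N = 19.

19 bits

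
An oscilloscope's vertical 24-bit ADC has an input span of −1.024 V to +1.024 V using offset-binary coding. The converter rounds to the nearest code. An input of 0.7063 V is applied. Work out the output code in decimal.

Full-scale span = 2.048 V; LSB = 2.048/2^24 = 0.12 µV.
(V_in − V_low)/LSB = (0.7063 − (−1.024)) / 1.2207e-07 = 14174617.600.
round(14174617.600) = 14174618.

code 14174618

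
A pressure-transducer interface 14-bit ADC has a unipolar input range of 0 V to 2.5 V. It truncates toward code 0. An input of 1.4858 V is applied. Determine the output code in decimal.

code 9737

LSB = 2.5 V / 16384 = 152.59 µV.
(1.4858 − 0) / 0.000152588 = 9737.339 LSBs.
So the output code is 9737.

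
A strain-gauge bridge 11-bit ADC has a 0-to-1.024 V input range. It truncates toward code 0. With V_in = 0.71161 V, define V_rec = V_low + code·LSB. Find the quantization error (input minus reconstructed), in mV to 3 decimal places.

LSB = 1.024/2^11 = 0.500 mV.
Scaled input = 1423.2200 LSBs, so code = 1423.
Code 1423 maps back to 0 + 1423×0.0005 V = 0.7115 V.
Difference: 0.00011 V → 0.110 mV.

0.110 mV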